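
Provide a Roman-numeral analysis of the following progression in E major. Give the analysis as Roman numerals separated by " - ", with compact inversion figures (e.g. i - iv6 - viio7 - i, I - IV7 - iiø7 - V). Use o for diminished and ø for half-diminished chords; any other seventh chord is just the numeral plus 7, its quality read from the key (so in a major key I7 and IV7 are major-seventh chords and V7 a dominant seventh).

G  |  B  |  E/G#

bIII - V - I6

G: G with this quality isn't in the key; it's bIII, borrowed from the parallel minor.
B: major triad on B = scale degree 5 → V.
E/G#: major triad on E = scale degree 1 → I6.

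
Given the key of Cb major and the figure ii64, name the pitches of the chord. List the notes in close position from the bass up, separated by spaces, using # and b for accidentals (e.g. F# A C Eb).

In Cb major, the second degree is Db, and the diatonic chord built there is a minor triad.
That chord is spelled Db-Fb-Ab.
The figured bass 64 indicates second inversion, placing the fifth (Ab) in the bass: Ab-Db-Fb.

Ab Db Fb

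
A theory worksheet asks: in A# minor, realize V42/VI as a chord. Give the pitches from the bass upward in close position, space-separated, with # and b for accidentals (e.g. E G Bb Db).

V42/VI is a secondary dominant — the dominant seventh of VI. VI in A# minor is F#, so the applied chord's root is C#, a perfect fifth above.
Building a dominant seventh chord on C# gives C#-E#-G#-B.
The figured bass 42 indicates third inversion, placing the seventh (B) in the bass: B-C#-E#-G#.

B C# E# G#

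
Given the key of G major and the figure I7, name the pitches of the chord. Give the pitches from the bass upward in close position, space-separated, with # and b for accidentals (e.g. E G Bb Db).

G B D F#

In G major, scale degree 1 is G, and the diatonic chord built there is a major seventh chord.
Stacking thirds from G gives G-B-D-F#.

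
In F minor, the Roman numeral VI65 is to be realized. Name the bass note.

F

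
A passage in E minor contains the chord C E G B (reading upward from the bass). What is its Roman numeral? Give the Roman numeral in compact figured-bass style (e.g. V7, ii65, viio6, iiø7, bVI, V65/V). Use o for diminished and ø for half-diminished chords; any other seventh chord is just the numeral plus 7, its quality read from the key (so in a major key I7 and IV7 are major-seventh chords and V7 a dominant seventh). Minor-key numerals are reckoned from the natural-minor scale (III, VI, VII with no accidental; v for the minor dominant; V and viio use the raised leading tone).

The pitches C-E-G-B form a major seventh chord rooted on C.
C is scale degree 6 in E minor, and a major seventh chord on that degree is written VI7.

VI7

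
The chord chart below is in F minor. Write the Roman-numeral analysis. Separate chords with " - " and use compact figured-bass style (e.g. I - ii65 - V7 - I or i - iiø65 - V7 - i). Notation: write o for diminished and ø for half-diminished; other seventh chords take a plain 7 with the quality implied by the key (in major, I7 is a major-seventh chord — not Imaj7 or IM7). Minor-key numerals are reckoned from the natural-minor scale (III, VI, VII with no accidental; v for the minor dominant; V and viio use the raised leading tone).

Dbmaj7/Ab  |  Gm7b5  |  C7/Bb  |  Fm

VI43 - iiø7 - V42 - i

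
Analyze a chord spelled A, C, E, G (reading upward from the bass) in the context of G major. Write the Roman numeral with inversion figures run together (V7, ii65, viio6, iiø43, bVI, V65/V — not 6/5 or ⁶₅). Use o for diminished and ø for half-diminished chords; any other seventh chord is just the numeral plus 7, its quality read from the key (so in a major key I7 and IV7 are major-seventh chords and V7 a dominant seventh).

ii7

Stacked in thirds the chord is A-C-E-G: a minor seventh chord on A.
In G major, A is the supertonic; the diatonic minor seventh chord there is ii7.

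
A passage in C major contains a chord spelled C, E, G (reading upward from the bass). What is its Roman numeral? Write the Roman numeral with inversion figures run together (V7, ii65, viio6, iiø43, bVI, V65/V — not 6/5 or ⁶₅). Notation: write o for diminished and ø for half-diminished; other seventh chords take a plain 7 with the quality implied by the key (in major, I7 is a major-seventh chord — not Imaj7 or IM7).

The pitches C-E-G form a major triad rooted on C.
C is scale degree 1 in C major, and a major triad on that degree is written I.

I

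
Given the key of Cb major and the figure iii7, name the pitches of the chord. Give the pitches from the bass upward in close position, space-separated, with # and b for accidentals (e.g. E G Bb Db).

Eb Gb Bb Db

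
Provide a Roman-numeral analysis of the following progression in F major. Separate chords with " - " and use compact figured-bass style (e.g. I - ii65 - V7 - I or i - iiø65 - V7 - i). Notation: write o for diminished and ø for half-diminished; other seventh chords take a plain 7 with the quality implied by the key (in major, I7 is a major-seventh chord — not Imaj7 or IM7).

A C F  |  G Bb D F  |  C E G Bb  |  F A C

I6 - ii7 - V7 - I

A-C-F: root F is the tonic; major triad there is I6.
G-Bb-D-F has root G, degree 2 in F major, so ii7.
C-E-G-Bb: root C is the dominant; dominant seventh chord there is V7.
F-A-C: major triad on F = scale degree 1 → I.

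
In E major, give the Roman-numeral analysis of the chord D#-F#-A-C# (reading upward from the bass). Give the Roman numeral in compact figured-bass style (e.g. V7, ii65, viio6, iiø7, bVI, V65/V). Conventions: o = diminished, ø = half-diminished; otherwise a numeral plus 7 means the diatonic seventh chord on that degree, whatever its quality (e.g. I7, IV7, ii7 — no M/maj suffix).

Stacked in thirds the chord is D#-F#-A-C#: a half-diminished seventh chord on D#.
D# is scale degree 7 in E major, and a half-diminished seventh chord on that degree is written viiø7.

viiø7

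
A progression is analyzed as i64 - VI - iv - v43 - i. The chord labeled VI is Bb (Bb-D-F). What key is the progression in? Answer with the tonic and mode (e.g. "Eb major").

D minor

The chord Bb is a major triad rooted on Bb; its label is VI.
Counting down 5 scale steps from Bb places the tonic on D; a major triad on degree 6 is diatonic only in minor.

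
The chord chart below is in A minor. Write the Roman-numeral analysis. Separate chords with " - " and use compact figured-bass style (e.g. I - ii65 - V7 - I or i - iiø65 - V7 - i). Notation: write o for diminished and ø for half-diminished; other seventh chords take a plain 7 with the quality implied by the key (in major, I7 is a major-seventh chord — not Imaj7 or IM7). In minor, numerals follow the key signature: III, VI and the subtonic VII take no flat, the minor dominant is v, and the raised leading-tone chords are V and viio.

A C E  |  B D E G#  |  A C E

A-C-E: minor triad on A = scale degree 1 → i.
B-D-E-G#: root E is the dominant; dominant seventh chord there is V43.
A-C-E: root A is the tonic; minor triad there is i.

i - V43 - i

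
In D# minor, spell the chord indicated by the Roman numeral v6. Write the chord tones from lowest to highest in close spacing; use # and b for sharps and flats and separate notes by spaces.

C# E# A#

In D# minor, scale degree 5 is A#, and the diatonic chord built there is a minor triad.
Stacking thirds from A# gives A#-C#-E#.
The figured bass 6 indicates first inversion, placing the third (C#) in the bass: C#-E#-A#.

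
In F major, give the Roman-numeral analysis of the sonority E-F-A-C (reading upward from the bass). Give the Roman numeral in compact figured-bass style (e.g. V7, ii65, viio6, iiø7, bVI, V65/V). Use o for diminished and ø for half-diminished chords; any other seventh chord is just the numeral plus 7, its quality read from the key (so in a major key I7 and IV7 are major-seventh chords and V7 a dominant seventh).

I42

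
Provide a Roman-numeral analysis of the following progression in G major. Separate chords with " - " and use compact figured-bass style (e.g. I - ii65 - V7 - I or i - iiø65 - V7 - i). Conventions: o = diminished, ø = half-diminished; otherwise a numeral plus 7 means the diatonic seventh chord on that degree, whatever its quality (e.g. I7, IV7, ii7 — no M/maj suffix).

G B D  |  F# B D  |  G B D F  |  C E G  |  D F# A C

G-B-D: root G is the tonic; major triad there is I.
F#-B-D: minor triad on B = scale degree 3 → iii64.
G-B-D-F: chromatic; G is V of IV, so V7/IV.
C-E-G: major triad on C = scale degree 4 → IV.
D-F#-A-C has root D, degree 5 in G major, so V7.

I - iii64 - V7/IV - IV - V7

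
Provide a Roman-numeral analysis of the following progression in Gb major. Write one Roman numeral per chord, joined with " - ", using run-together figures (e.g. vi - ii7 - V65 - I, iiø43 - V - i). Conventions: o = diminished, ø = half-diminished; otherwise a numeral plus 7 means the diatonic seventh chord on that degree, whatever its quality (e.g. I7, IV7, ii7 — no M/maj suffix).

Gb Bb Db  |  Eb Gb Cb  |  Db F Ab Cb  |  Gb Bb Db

Gb-Bb-Db: major triad on Gb = scale degree 1 → I.
Eb-Gb-Cb has root Cb, degree 4 in Gb major, so IV6.
Db-F-Ab-Cb has root Db, degree 5 in Gb major, so V7.
Gb-Bb-Db: root Gb is the tonic; major triad there is I.

I - IV6 - V7 - I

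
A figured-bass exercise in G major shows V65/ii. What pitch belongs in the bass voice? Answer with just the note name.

G#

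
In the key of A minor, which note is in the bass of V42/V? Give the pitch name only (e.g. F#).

A

The applied chord V42/V is rooted on B: B-D#-F#-A.
The figure 42 means third inversion — the seventh is in the bass.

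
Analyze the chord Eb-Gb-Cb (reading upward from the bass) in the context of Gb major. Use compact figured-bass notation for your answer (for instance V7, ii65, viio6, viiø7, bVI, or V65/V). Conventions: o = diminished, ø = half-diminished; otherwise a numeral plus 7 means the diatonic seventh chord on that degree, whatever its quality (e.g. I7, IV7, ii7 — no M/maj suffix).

IV6

The pitches Cb-Eb-Gb form a major triad rooted on Cb.
Cb is scale degree 4 in Gb major, and a major triad on that degree is written IV.
With Eb in the bass the chord is in first inversion, so the figured bass is 6.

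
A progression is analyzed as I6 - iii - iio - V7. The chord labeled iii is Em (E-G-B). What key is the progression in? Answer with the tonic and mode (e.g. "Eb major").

C major

iii is given as E-G-B — a minor triad with root E.
Counting down 2 scale steps from E places the tonic on C; a minor triad on degree 3 is diatonic only in major.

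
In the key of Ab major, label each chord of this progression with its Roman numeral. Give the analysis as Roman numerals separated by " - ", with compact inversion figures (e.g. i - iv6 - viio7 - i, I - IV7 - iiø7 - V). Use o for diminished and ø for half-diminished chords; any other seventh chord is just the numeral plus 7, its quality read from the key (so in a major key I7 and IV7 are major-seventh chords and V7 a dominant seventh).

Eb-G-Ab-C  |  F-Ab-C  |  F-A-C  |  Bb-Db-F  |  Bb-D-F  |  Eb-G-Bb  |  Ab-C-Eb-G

Eb-G-Ab-C: root Ab is the tonic; major seventh chord there is I43.
F-Ab-C has root F, degree 6 in Ab major, so vi.
F-A-C is the secondary dominant of ii (major triad on F): V/ii.
Bb-Db-F has root Bb, degree 2 in Ab major, so ii.
Bb-D-F: a major triad on Bb, the applied dominant of V → V/V.
Eb-G-Bb has root Eb, degree 5 in Ab major, so V.
Ab-C-Eb-G has root Ab, degree 1 in Ab major, so I7.

I43 - vi - V/ii - ii - V/V - V - I7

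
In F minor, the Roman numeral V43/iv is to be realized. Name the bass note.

C

The applied chord V43/iv is rooted on F: F-A-C-Eb.
The figure 43 means second inversion — the fifth is in the bass.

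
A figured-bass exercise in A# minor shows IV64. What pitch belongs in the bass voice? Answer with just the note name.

IV in A# minor has root D#; the chord is D#-F##-A#.
The figure 64 means second inversion — the fifth is in the bass.

A#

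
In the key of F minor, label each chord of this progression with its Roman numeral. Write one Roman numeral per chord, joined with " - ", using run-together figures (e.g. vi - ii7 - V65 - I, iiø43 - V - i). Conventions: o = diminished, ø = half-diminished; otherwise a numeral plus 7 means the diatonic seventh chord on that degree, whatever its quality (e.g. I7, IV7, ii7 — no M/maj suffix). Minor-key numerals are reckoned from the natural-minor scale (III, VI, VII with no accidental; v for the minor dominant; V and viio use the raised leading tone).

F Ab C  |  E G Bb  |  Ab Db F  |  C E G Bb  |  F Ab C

F-Ab-C: minor triad on F = scale degree 1 → i.
E-G-Bb has root E, degree 7 in F minor, so viio.
Ab-Db-F: root Db is the submediant; major triad there is VI64.
C-E-G-Bb has root C, degree 5 in F minor, so V7.
F-Ab-C: minor triad on F = scale degree 1 → i.

i - viio - VI64 - V7 - i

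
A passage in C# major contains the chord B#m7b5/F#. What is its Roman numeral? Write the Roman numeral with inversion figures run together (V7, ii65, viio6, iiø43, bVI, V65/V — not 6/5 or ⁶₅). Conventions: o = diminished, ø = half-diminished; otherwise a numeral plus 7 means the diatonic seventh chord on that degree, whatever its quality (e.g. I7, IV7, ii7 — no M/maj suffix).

viiø43

The pitches B#-D#-F#-A# form a half-diminished seventh chord rooted on B#.
In C# major, B# is the leading tone; the diatonic half-diminished seventh chord there is viiø7.
With F# in the bass the chord is in second inversion, so the figured bass is 43.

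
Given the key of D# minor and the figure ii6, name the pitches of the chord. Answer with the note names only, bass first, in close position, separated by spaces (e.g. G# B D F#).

Scale degree 2 in D# minor is E#; here the chord built on it is altered to a minor triad. ii6 is the minor supertonic, borrowed from the parallel major (the Dorian ii).
So the chord is E#-G#-B#.
With the 6 figure the chord is in first inversion; from the bass G# upward in close position it reads G#-B#-E#.

G# B# E#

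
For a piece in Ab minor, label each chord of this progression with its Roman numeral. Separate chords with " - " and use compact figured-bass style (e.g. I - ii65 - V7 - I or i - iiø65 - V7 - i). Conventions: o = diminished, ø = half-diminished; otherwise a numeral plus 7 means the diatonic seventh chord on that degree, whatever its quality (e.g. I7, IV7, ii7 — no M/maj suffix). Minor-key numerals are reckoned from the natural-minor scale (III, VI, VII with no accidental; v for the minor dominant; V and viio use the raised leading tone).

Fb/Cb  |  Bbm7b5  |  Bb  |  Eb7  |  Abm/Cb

Fb/Cb has root Fb, degree 6 in Ab minor, so VI64.
Bbm7b5: half-diminished seventh chord on Bb = scale degree 2 → iiø7.
Bb is the secondary dominant of V (major triad on Bb): V/V.
Eb7: root Eb is the dominant; dominant seventh chord there is V7.
Abm/Cb has root Ab, degree 1 in Ab minor, so i6.

VI64 - iiø7 - V/V - V7 - i6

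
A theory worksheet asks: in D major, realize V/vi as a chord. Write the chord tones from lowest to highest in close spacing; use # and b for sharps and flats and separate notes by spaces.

V/vi is a secondary dominant — the dominant triad of vi. vi in D major is B, so the applied chord's root is F#, a perfect fifth above.
Building a major triad on F# gives F#-A#-C#.

F# A# C#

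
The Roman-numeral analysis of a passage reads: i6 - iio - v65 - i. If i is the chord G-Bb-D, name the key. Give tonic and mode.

G minor

i is given as G-Bb-D — a minor triad with root G.
If G is scale degree 1 and the mode makes that degree carry a minor triad, the tonic is G and the mode is minor.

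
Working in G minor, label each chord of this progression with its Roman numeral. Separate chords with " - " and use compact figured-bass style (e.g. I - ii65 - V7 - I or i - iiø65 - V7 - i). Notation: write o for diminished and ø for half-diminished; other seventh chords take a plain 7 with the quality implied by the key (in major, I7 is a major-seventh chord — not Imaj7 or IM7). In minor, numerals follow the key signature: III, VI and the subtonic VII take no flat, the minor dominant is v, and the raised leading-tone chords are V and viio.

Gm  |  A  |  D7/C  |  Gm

i - V/V - V42 - i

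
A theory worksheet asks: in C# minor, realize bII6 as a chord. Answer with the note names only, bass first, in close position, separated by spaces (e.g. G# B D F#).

F# A D

Scale degree 2 in C# minor is D#; lowering it a half step gives D. bII6 is the Neapolitan sixth — a major triad on the lowered second degree, here in its customary first inversion.
So the chord is D-F#-A.
With the 6 figure the chord is in first inversion; from the bass F# upward in close position it reads F#-A-D.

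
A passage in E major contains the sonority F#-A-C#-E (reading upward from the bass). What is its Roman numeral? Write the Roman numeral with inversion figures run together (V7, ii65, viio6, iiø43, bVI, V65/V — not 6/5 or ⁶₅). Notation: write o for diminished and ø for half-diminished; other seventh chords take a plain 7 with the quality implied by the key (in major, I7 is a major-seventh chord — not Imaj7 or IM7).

The pitches F#-A-C#-E form a minor seventh chord rooted on F#.
In E major, F# is the supertonic; the diatonic minor seventh chord there is ii7.

ii7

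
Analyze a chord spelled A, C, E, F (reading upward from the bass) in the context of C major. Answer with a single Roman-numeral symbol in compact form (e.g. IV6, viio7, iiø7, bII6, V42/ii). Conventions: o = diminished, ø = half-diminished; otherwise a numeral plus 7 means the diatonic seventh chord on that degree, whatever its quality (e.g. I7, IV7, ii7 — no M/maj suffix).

IV65

The pitches F-A-C-E form a major seventh chord rooted on F.
In C major, F is the subdominant; the diatonic major seventh chord there is IV7.
With A in the bass the chord is in first inversion, so the figured bass is 65.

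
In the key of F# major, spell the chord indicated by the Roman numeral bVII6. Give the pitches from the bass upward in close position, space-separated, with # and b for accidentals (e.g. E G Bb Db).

Scale degree 7 in F# major is E#; lowering it a half step gives E. bVII6 is a major triad on the lowered seventh degree (the subtonic), borrowed from the parallel minor.
So the chord is E-G#-B, a major triad.
The figured bass 6 indicates first inversion, placing the third (G#) in the bass: G#-B-E.

G# B E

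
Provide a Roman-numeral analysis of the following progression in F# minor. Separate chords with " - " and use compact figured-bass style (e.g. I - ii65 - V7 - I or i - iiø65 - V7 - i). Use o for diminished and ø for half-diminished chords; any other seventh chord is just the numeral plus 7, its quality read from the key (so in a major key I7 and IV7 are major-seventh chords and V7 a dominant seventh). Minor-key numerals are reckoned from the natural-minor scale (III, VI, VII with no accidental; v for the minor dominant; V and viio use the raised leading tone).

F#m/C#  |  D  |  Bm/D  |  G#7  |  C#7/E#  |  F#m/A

i64 - VI - iv6 - V7/V - V65 - i6

F#m/C# has root F#, degree 1 in F# minor, so i64.
D has root D, degree 6 in F# minor, so VI.
Bm/D: minor triad on B = scale degree 4 → iv6.
G#7 is the secondary dominant of V (dominant seventh chord on G#): V7/V.
C#7/E# has root C#, degree 5 in F# minor, so V65.
F#m/A: minor triad on F# = scale degree 1 → i6.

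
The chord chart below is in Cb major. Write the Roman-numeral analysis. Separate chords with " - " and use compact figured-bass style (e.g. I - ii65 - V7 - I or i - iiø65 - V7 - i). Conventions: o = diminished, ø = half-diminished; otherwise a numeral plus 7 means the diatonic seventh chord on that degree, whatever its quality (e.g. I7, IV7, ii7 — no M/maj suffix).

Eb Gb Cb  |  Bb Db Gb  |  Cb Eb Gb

I6 - V6 - I

Eb-Gb-Cb has root Cb, degree 1 in Cb major, so I6.
Bb-Db-Gb: major triad on Gb = scale degree 5 → V6.
Cb-Eb-Gb: root Cb is the tonic; major triad there is I.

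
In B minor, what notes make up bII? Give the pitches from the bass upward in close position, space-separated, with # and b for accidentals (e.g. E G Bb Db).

bII is the Neapolitan chord — a major triad on the lowered second degree. In B minor that root is C.
So the chord is C-E-G.

C E G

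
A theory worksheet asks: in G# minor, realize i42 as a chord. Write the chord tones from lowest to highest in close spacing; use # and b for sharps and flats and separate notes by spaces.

The numeral's case and figure indicate a minor seventh chord. In G# minor its root, scale degree 1, is G#.
Stacking thirds from G# gives G#-B-D#-F#.
With the 42 figure the chord is in third inversion; from the bass F# upward in close position it reads F#-G#-B-D#.

F# G# B D#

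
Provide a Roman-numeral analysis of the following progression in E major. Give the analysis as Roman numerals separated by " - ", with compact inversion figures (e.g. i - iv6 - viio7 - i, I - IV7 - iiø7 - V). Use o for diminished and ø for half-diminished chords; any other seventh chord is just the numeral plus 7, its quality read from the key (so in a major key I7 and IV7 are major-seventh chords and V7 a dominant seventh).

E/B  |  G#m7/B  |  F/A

E/B: major triad on E = scale degree 1 → I64.
G#m7/B: root G# is the mediant; minor seventh chord there is iii65.
F/A is non-diatonic — a major triad on the lowered supertonic (F): the Neapolitan sixth, bII6 (third, A, in the bass — hence the 6).

I64 - iii65 - bII6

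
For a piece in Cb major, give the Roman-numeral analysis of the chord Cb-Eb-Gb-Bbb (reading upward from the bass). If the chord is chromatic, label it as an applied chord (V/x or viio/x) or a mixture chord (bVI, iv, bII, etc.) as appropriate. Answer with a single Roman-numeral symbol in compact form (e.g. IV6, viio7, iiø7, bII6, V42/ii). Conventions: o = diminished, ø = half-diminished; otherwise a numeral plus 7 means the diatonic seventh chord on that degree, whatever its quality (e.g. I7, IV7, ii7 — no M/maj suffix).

V7/IV

Stacked in thirds the chord is Cb-Eb-Gb-Bbb: a dominant seventh chord on Cb.
Cb is not a diatonic chord root with this quality in Cb major, but it lies a perfect fifth above Fb (IV), so the chord functions as an applied dominant of IV.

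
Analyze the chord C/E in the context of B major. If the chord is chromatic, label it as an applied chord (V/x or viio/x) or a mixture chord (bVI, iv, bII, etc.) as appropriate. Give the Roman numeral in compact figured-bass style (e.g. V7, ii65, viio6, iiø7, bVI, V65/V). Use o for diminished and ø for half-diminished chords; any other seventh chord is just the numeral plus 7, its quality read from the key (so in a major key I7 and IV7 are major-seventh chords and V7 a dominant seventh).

Stacked in thirds the chord is C-E-G: a major triad on C.
C is the lowered second degree of B major (diatonic 2 would be C#). This is the Neapolitan sixth — a major triad on the lowered second degree, here in its customary first inversion.
With E in the bass the chord is in first inversion, so the figured bass is 6.

bII6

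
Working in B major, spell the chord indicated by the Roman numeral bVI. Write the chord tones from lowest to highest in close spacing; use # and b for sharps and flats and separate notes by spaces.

G B D

Scale degree 6 in B major is G#; lowering it a half step gives G. bVI is a major triad on the lowered sixth degree, borrowed from the parallel minor.
So the chord is G-B-D.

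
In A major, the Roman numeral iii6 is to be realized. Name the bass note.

iii in A major has root C#; the chord is C#-E-G#.
The figure 6 means first inversion — the third is in the bass.

E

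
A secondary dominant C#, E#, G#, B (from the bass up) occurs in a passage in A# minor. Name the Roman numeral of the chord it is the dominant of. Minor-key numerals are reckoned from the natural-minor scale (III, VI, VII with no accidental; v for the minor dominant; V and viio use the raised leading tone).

VI

The chord is a dominant seventh chord on C#.
A dominant resolves down a perfect fifth: C# → F#. In A# minor, F# is scale degree 6, i.e. VI.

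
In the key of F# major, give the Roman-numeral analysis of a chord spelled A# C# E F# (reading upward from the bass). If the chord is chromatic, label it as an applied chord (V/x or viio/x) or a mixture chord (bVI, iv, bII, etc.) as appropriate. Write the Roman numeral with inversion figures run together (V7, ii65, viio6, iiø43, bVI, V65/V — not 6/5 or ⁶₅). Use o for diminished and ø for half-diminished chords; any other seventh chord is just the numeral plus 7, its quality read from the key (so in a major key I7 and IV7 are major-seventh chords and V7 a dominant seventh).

V65/IV

Stacked in thirds the chord is F#-A#-C#-E: a dominant seventh chord on F#.
F# is not a diatonic chord root with this quality in F# major, but it lies a perfect fifth above B (IV), so the chord functions as an applied dominant of IV.
With A# in the bass the chord is in first inversion, so the figured bass is 65.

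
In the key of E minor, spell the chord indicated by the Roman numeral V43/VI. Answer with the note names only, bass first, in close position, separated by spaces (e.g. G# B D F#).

V43/VI is a secondary dominant — the dominant seventh of VI. VI in E minor is C, so the applied chord's root is G, a perfect fifth above.
Building a dominant seventh chord on G gives G-B-D-F.
With the 43 figure the chord is in second inversion; from the bass D upward in close position it reads D-F-G-B.

D F G B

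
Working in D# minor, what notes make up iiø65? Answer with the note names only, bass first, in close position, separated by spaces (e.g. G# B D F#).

G# B D# E#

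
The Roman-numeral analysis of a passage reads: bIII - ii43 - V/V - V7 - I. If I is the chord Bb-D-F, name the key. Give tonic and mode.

Bb major

I is given as Bb-D-F — a major triad with root Bb.
If Bb is scale degree 1 and the mode makes that degree carry a major triad, the tonic is Bb and the mode is major.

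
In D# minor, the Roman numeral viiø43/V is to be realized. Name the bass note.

D#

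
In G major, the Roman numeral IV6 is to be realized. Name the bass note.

E

IV in G major has root C; the chord is C-E-G.
The figure 6 means first inversion — the third is in the bass.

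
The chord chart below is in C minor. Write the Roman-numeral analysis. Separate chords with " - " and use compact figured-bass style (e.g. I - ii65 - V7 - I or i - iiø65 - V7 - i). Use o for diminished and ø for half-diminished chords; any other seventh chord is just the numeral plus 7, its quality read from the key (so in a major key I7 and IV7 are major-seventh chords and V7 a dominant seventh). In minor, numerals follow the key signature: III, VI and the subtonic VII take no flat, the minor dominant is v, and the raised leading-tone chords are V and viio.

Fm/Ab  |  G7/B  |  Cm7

Fm/Ab has root F, degree 4 in C minor, so iv6.
G7/B: dominant seventh chord on G = scale degree 5 → V65.
Cm7: minor seventh chord on C = scale degree 1 → i7.

iv6 - V65 - i7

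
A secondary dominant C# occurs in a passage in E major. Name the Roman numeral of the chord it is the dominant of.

ii

The chord is a major triad on C#.
A dominant resolves down a perfect fifth: C# → F#. In E major, F# is scale degree 2, i.e. ii.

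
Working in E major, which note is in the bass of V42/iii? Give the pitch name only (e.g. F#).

The applied chord V42/iii is rooted on D#: D#-F##-A#-C#.
The figure 42 means third inversion — the seventh is in the bass.

C#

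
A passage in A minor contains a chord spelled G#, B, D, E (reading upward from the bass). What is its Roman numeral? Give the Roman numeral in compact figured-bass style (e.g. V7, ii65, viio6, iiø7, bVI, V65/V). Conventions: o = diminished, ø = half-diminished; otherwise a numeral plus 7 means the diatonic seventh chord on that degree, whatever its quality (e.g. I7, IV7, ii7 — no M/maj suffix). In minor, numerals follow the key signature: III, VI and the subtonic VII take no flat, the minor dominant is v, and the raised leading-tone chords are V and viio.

V65

The pitches E-G#-B-D form a dominant seventh chord rooted on E.
E is scale degree 5 in A minor, and a dominant seventh chord on that degree is written V7.
With G# in the bass the chord is in first inversion, so the figured bass is 65.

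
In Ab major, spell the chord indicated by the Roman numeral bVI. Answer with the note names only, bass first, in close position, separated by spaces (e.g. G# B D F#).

Scale degree 6 in Ab major is F; lowering it a half step gives Fb. bVI is a major triad on the lowered sixth degree, borrowed from the parallel minor.
So the chord is Fb-Ab-Cb, a major triad.

Fb Ab Cb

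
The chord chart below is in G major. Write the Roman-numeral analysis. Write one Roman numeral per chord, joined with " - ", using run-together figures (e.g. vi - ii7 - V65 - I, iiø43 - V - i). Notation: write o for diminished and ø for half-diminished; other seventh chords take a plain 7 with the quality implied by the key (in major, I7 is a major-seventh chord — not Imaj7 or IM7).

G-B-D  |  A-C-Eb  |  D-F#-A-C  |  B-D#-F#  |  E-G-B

G-B-D: major triad on G = scale degree 1 → I.
A-C-Eb is non-diatonic — iio, a mixture chord from G minor.
D-F#-A-C: dominant seventh chord on D = scale degree 5 → V7.
B-D#-F#: a major triad on B, the applied dominant of vi → V/vi.
E-G-B: minor triad on E = scale degree 6 → vi.

I - iio - V7 - V/vi - vi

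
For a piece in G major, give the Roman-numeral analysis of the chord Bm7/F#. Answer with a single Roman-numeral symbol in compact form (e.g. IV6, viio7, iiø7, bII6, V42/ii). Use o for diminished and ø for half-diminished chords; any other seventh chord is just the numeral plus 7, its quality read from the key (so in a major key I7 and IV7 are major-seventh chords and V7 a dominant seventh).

The pitches B-D-F#-A form a minor seventh chord rooted on B.
In G major, B is the mediant; the diatonic minor seventh chord there is iii7.
With F# in the bass the chord is in second inversion, so the figured bass is 43.

iii43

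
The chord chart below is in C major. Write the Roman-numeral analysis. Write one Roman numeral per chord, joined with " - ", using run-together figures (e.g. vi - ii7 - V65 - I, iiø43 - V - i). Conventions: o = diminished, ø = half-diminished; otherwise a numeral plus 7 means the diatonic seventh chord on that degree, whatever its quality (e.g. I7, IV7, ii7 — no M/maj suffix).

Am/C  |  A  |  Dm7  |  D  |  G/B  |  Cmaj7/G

Am/C: minor triad on A = scale degree 6 → vi6.
A: chromatic; A is V of ii, so V/ii.
Dm7: minor seventh chord on D = scale degree 2 → ii7.
D: a major triad on D, the applied dominant of V → V/V.
G/B has root G, degree 5 in C major, so V6.
Cmaj7/G has root C, degree 1 in C major, so I43.

vi6 - V/ii - ii7 - V/V - V6 - I43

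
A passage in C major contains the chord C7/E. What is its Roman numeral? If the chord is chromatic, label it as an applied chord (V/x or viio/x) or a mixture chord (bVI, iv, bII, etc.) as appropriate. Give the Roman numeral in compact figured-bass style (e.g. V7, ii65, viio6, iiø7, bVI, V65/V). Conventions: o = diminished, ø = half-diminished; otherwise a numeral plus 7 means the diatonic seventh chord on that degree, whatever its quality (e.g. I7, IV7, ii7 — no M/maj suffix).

V65/IV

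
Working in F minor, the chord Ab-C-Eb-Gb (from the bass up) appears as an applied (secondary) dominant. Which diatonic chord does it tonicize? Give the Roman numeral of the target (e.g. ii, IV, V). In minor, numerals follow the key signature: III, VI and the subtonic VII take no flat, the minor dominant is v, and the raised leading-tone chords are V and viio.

The chord is a dominant seventh chord on Ab.
A dominant resolves down a perfect fifth: Ab → Db. In F minor, Db is scale degree 6, i.e. VI.

VI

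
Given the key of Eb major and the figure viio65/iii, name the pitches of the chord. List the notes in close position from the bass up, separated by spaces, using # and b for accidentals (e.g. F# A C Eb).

A C Eb F#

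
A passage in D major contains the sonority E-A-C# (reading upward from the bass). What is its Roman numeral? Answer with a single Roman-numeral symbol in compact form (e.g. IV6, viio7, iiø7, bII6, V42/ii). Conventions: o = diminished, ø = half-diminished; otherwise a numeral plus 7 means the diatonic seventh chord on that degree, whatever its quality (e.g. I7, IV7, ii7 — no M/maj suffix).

V64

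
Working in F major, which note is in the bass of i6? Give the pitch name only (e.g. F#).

Ab

i in F major has root F; the chord is F-Ab-C.
The figure 6 means first inversion — the third is in the bass.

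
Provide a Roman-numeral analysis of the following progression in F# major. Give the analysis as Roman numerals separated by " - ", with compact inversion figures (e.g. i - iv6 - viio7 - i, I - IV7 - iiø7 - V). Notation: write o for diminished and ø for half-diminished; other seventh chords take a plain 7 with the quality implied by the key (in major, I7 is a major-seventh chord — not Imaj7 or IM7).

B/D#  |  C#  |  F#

IV6 - V - I

B/D#: major triad on B = scale degree 4 → IV6.
C#: root C# is the dominant; major triad there is V.
F#: root F# is the tonic; major triad there is I.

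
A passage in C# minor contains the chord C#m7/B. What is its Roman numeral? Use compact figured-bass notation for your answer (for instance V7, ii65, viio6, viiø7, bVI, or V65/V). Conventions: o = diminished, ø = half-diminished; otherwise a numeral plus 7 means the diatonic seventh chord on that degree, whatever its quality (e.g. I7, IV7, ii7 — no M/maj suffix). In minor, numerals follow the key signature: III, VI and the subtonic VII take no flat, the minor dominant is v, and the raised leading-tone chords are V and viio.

i42

Stacked in thirds the chord is C#-E-G#-B: a minor seventh chord on C#.
C# is scale degree 1 in C# minor, and a minor seventh chord on that degree is written i7.
With B in the bass the chord is in third inversion, so the figured bass is 42.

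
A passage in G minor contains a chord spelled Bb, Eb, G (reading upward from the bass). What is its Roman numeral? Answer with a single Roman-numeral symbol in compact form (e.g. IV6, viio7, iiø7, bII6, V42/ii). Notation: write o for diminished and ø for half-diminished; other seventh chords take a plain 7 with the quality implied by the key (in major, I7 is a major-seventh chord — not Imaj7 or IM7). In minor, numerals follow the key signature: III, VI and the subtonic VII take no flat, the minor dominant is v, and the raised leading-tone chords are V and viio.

The pitches Eb-G-Bb form a major triad rooted on Eb.
Eb is scale degree 6 in G minor, and a major triad on that degree is written VI.
With Bb in the bass the chord is in second inversion, so the figured bass is 64.

VI64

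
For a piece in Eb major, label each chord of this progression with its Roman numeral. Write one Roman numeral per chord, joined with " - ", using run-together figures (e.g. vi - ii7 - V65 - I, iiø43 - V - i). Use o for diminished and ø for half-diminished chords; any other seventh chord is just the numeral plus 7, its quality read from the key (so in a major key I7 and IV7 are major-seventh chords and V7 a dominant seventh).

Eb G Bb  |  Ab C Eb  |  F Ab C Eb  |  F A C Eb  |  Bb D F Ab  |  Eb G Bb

I - IV - ii7 - V7/V - V7 - I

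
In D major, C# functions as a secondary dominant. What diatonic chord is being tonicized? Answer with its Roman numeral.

The chord is a major triad on C#.
A dominant resolves down a perfect fifth: C# → F#. In D major, F# is scale degree 3, i.e. iii.

iii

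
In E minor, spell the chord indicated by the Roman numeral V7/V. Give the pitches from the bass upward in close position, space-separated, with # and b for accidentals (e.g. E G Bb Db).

V7/V is a secondary dominant — the dominant seventh of V. V in E minor is B, so the applied chord's root is F#, a perfect fifth above.
Building a dominant seventh chord on F# gives F#-A#-C#-E.

F# A# C# E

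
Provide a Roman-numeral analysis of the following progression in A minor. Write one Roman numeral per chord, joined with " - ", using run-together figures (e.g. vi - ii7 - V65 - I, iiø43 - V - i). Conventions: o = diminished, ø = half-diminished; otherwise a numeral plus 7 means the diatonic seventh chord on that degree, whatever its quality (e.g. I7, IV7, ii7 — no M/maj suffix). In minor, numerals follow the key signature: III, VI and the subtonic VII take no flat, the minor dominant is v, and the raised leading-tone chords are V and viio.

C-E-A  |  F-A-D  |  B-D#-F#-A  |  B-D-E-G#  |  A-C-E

i6 - iv6 - V7/V - V43 - i

C-E-A has root A, degree 1 in A minor, so i6.
F-A-D: root D is the subdominant; minor triad there is iv6.
B-D#-F#-A: a dominant seventh chord on B, the applied dominant of V → V7/V.
B-D-E-G#: dominant seventh chord on E = scale degree 5 → V43.
A-C-E: root A is the tonic; minor triad there is i.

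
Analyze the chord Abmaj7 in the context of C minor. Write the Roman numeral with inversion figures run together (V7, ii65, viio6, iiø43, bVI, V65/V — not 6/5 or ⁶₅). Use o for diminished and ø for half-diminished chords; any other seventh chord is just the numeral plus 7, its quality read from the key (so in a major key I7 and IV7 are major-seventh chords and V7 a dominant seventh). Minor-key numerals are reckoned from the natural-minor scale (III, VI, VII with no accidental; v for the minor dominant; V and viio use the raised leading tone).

VI7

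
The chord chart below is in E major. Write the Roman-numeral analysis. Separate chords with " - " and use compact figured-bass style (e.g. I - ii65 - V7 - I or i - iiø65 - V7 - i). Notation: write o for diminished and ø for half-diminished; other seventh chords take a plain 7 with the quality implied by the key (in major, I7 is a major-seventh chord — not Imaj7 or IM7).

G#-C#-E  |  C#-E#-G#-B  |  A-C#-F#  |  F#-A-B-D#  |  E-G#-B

vi64 - V7/ii - ii6 - V43 - I

G#-C#-E has root C#, degree 6 in E major, so vi64.
C#-E#-G#-B: a dominant seventh chord on C#, the applied dominant of ii → V7/ii.
A-C#-F#: minor triad on F# = scale degree 2 → ii6.
F#-A-B-D#: dominant seventh chord on B = scale degree 5 → V43.
E-G#-B: major triad on E = scale degree 1 → I.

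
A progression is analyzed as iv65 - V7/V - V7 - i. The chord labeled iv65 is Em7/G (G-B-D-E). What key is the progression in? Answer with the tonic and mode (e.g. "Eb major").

The anchor chord is a minor seventh chord on E, labeled iv65.
Counting down 3 scale steps from E places the tonic on B; a minor seventh chord on degree 4 is diatonic only in minor.

B minor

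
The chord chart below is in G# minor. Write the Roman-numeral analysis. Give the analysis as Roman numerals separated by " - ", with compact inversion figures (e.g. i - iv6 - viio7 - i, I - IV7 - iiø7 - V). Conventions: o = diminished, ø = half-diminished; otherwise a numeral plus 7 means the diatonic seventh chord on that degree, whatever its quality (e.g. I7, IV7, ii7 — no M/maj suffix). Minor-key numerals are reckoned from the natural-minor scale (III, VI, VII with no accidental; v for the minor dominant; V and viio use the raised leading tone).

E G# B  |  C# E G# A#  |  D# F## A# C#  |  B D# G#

VI - iiø65 - V7 - i6

E-G#-B has root E, degree 6 in G# minor, so VI.
C#-E-G#-A#: root A# is the supertonic; half-diminished seventh chord there is iiø65.
D#-F##-A#-C#: root D# is the dominant; dominant seventh chord there is V7.
B-D#-G# has root G#, degree 1 in G# minor, so i6.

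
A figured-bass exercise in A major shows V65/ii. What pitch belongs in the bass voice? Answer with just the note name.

The applied chord V65/ii is rooted on F#: F#-A#-C#-E.
The figure 65 means first inversion — the third is in the bass.

A#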